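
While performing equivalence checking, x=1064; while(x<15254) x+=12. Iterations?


Step 1: x goes from 1064 toward 15254 by 12; the body runs while x<15254, so iterations = ceil((bound-start)/step)
Step 2: Distance=14190
Step 3: ceil(14190/12)=1183

1183


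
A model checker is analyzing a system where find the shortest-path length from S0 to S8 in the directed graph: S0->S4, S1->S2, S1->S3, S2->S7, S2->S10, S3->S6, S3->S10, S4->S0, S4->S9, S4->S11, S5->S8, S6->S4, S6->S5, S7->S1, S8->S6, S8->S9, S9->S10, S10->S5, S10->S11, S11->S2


BFS layer-by-layer from S0:
  dist 0: {S0}
  dist 1: {S4}
  dist 2: {S9, S11}
  dist 3: {S2, S10}
  dist 4: {S5, S7}
  dist 5: {S1, S8}
  -> S8 reached at distance 5
Shortest path length = 5

5


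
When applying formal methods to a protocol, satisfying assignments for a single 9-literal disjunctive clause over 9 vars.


Step 1: Total=2^9=512
Step 2: Unsat when all 9 false: 2^0=1
Step 3: Sat=512-1=511

511


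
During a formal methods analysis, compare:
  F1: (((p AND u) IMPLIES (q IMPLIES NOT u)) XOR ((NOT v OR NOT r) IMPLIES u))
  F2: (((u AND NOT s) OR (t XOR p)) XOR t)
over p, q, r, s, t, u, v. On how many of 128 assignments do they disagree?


F1 = (((p AND u) IMPLIES (q IMPLIES NOT u)) XOR ((NOT v OR NOT r) IMPLIES u))
F2 = (((u AND NOT s) OR (t XOR p)) XOR t)
Evaluate both on each of 128 rows (bits = p,q,r,s,t,u,v):
  row 0 [0000000]: F1=1 F2=0 (differ) -> 1
  row 1 [0000001]: F1=1 F2=0 (differ) -> 1
  row 2 [0000010]: F1=0 F2=1 (differ) -> 1
  row 3 [0000011]: F1=0 F2=1 (differ) -> 1
  row 4 [0000100]: F1=1 F2=0 (differ) -> 1
  (every remaining row is evaluated the same way; all 128 results are listed next)
Full result column, 8 rows per line (p,q,r,s fixed per line; t,u,v runs 000..111 left to right):
  rows 0-7 [p,q,r,s=0000]: 11111100  (ones: 6)
  rows 8-15 [p,q,r,s=0001]: 11001100  (ones: 4)
  rows 16-23 [p,q,r,s=0010]: 10111000  (ones: 4)
  rows 24-31 [p,q,r,s=0011]: 10001000  (ones: 2)
  rows 32-39 [p,q,r,s=0100]: 11111100  (ones: 6)
  rows 40-47 [p,q,r,s=0101]: 11001100  (ones: 4)
  rows 48-55 [p,q,r,s=0110]: 10111000  (ones: 4)
  rows 56-63 [p,q,r,s=0111]: 10001000  (ones: 2)
  rows 64-71 [p,q,r,s=1000]: 00110000  (ones: 2)
  rows 72-79 [p,q,r,s=1001]: 00110011  (ones: 4)
  rows 80-87 [p,q,r,s=1010]: 01110100  (ones: 4)
  rows 88-95 [p,q,r,s=1011]: 01110111  (ones: 6)
  rows 96-103 [p,q,r,s=1100]: 00000011  (ones: 2)
  rows 104-111 [p,q,r,s=1101]: 00000000  (ones: 0)
  rows 112-119 [p,q,r,s=1110]: 01000111  (ones: 4)
  rows 120-127 [p,q,r,s=1111]: 01000100  (ones: 2)
Disagreements = 6+4+4+2+6+4+4+2+2+4+4+6+2+0+4+2 = 56

56


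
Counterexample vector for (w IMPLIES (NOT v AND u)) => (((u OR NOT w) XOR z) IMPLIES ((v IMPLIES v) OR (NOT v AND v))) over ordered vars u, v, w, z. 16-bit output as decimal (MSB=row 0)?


F1 = (w IMPLIES (NOT v AND u))
F2 = (((u OR NOT w) XOR z) IMPLIES ((v IMPLIES v) OR (NOT v AND v)))
Counterexample to F1=>F2 is where F1=1 and F2=0.
Evaluate each row (bits = u,v,w,z, MSB first):
  row 0 [0000]: F1=1 F2=1 -> F1&~F2 -> 0
  row 1 [0001]: F1=1 F2=1 -> F1&~F2 -> 0
  row 2 [0010]: F1=0 F2=1 -> F1&~F2 -> 0
  row 3 [0011]: F1=0 F2=1 -> F1&~F2 -> 0
  row 4 [0100]: F1=1 F2=1 -> F1&~F2 -> 0
  row 5 [0101]: F1=1 F2=1 -> F1&~F2 -> 0
  row 6 [0110]: F1=0 F2=1 -> F1&~F2 -> 0
  row 7 [0111]: F1=0 F2=1 -> F1&~F2 -> 0
  row 8 [1000]: F1=1 F2=1 -> F1&~F2 -> 0
  row 9 [1001]: F1=1 F2=1 -> F1&~F2 -> 0
  row 10 [1010]: F1=1 F2=1 -> F1&~F2 -> 0
  row 11 [1011]: F1=1 F2=1 -> F1&~F2 -> 0
  row 12 [1100]: F1=1 F2=1 -> F1&~F2 -> 0
  row 13 [1101]: F1=1 F2=1 -> F1&~F2 -> 0
  row 14 [1110]: F1=0 F2=1 -> F1&~F2 -> 0
  row 15 [1111]: F1=0 F2=1 -> F1&~F2 -> 0
Full result column, 4 rows per line (u,v fixed per line; w,z runs 00..11 left to right):
  rows 0-3 [u,v=00]: 0000  = hex 0
  rows 4-7 [u,v=01]: 0000  = hex 0
  rows 8-11 [u,v=10]: 0000  = hex 0
  rows 12-15 [u,v=11]: 0000  = hex 0
Counterexample vector (row 0 .. row 15) = 0000000000000000
Output column grouped in 4s = 0000 0000 0000 0000 = 0x0000
Convert to decimal digit by digit (value = value*16 + digit):
  0 -> 0
  0*16 + 0 = 0
  0*16 + 0 = 0
  0*16 + 0 = 0
Decimal = 0

0


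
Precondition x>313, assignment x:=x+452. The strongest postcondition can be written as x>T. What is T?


Formula: sp(P, x:=E) = exists old_x. (x = E[old_x/x]) AND P[old_x/x] (old_x is the value of x before the assignment; eliminate old_x by solving x = E[old_x/x] for old_x)
Step 1: Precondition P: x>313, i.e. old_x > 313
Step 2: Assignment gives x = old_x + 452, so old_x = x - 452
Step 3: Substitute into P: x - 452 > 313
Step 4: Simplify: x > 313+452 = 765

765


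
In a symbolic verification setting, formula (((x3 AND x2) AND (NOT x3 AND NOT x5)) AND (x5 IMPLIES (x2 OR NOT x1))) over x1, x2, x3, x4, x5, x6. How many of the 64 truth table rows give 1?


Formula: (((x3 AND x2) AND (NOT x3 AND NOT x5)) AND (x5 IMPLIES (x2 OR NOT x1))) over 6 vars (64 rows)
Evaluate each row (x1, x2, x3, x4, x5, x6 as bits, MSB first):
  row 0 [000000]: (((0 AND 0) AND (NOT 0 AND NOT 0)) AND (0 IMPLIES (0 OR NOT 0))) -> 0
  row 1 [000001]: (((0 AND 0) AND (NOT 0 AND NOT 0)) AND (0 IMPLIES (0 OR NOT 0))) -> 0
  row 2 [000010]: (((0 AND 0) AND (NOT 0 AND NOT 1)) AND (1 IMPLIES (0 OR NOT 0))) -> 0
  row 3 [000011]: (((0 AND 0) AND (NOT 0 AND NOT 1)) AND (1 IMPLIES (0 OR NOT 0))) -> 0
  row 4 [000100]: (((0 AND 0) AND (NOT 0 AND NOT 0)) AND (0 IMPLIES (0 OR NOT 0))) -> 0
  (every remaining row is evaluated the same way; all 64 results are listed next)
Full result column, 8 rows per line (x1,x2,x3 fixed per line; x4,x5,x6 runs 000..111 left to right):
  rows 0-7 [x1,x2,x3=000]: 00000000  (ones: 0)
  rows 8-15 [x1,x2,x3=001]: 00000000  (ones: 0)
  rows 16-23 [x1,x2,x3=010]: 00000000  (ones: 0)
  rows 24-31 [x1,x2,x3=011]: 00000000  (ones: 0)
  rows 32-39 [x1,x2,x3=100]: 00000000  (ones: 0)
  rows 40-47 [x1,x2,x3=101]: 00000000  (ones: 0)
  rows 48-55 [x1,x2,x3=110]: 00000000  (ones: 0)
  rows 56-63 [x1,x2,x3=111]: 00000000  (ones: 0)
Count of 1-rows = 0+0+0+0+0+0+0+0 = 0

0


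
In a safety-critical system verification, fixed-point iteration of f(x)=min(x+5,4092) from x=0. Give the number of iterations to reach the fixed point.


Step 1: x=0, cap=4092, increment=5
Step 2: x grows by 5 each step until capped at 4092; fixed point is x=4092
Step 3: iterations = ceil(4092/5) = 819

819


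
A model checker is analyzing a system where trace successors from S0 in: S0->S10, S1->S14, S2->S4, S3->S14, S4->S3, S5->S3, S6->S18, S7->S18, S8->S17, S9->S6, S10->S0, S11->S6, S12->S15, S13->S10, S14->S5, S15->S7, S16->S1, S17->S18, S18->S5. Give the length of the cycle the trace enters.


Trace from S0 until a state repeats:
  S0 -> S10 -> S0
S0 first seen at step 0, revisited at step 2.
Cycle length = 2 - 0 = 2

2


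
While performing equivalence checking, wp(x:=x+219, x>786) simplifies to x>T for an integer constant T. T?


Formula: wp(x:=E, P) = P[E/x] (substitute E for x in postcondition)
Step 1: Postcondition: x>786
Step 2: Substitute x+219 for x: x+219>786
Step 3: Solve for x: x > 786-219 = 567

567


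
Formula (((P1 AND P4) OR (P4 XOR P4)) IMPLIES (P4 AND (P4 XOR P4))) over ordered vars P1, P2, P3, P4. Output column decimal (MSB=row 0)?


Formula: (((P1 AND P4) OR (P4 XOR P4)) IMPLIES (P4 AND (P4 XOR P4))) over P1, P2, P3, P4 (16 rows)
Evaluate each row (bits = P1,P2,P3,P4, MSB first):
  row 0 [0000]: (((0 AND 0) OR (0 XOR 0)) IMPLIES (0 AND (0 XOR 0))) -> 1
  row 1 [0001]: (((0 AND 1) OR (1 XOR 1)) IMPLIES (1 AND (1 XOR 1))) -> 1
  row 2 [0010]: (((0 AND 0) OR (0 XOR 0)) IMPLIES (0 AND (0 XOR 0))) -> 1
  row 3 [0011]: (((0 AND 1) OR (1 XOR 1)) IMPLIES (1 AND (1 XOR 1))) -> 1
  row 4 [0100]: (((0 AND 0) OR (0 XOR 0)) IMPLIES (0 AND (0 XOR 0))) -> 1
  row 5 [0101]: (((0 AND 1) OR (1 XOR 1)) IMPLIES (1 AND (1 XOR 1))) -> 1
  row 6 [0110]: (((0 AND 0) OR (0 XOR 0)) IMPLIES (0 AND (0 XOR 0))) -> 1
  row 7 [0111]: (((0 AND 1) OR (1 XOR 1)) IMPLIES (1 AND (1 XOR 1))) -> 1
  row 8 [1000]: (((1 AND 0) OR (0 XOR 0)) IMPLIES (0 AND (0 XOR 0))) -> 1
  row 9 [1001]: (((1 AND 1) OR (1 XOR 1)) IMPLIES (1 AND (1 XOR 1))) -> 0
  row 10 [1010]: (((1 AND 0) OR (0 XOR 0)) IMPLIES (0 AND (0 XOR 0))) -> 1
  row 11 [1011]: (((1 AND 1) OR (1 XOR 1)) IMPLIES (1 AND (1 XOR 1))) -> 0
  row 12 [1100]: (((1 AND 0) OR (0 XOR 0)) IMPLIES (0 AND (0 XOR 0))) -> 1
  row 13 [1101]: (((1 AND 1) OR (1 XOR 1)) IMPLIES (1 AND (1 XOR 1))) -> 0
  row 14 [1110]: (((1 AND 0) OR (0 XOR 0)) IMPLIES (0 AND (0 XOR 0))) -> 1
  row 15 [1111]: (((1 AND 1) OR (1 XOR 1)) IMPLIES (1 AND (1 XOR 1))) -> 0
Full result column, 4 rows per line (P1,P2 fixed per line; P3,P4 runs 00..11 left to right):
  rows 0-3 [P1,P2=00]: 1111  = hex F
  rows 4-7 [P1,P2=01]: 1111  = hex F
  rows 8-11 [P1,P2=10]: 1010  = hex A
  rows 12-15 [P1,P2=11]: 1010  = hex A
Output column (row 0 .. row 15) = 1111111110101010
Output column grouped in 4s = 1111 1111 1010 1010 = 0xFFAA
Convert to decimal digit by digit (value = value*16 + digit):
  F -> 15
  15*16 + 15 (F) = 255
  255*16 + 10 (A) = 4090
  4090*16 + 10 (A) = 65450
Decimal = 65450

65450


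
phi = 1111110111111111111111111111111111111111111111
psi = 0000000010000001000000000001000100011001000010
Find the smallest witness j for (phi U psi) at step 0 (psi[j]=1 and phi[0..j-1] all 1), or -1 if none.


(phi U psi) at 0: need smallest j with psi[j]=1 and phi[i]=1 for all i in [0,j).
Scan from step 0:
  step 0: phi=1, psi=0 -> continue
  step 1: phi=1, psi=0 -> continue
  step 2: phi=1, psi=0 -> continue
  step 3: phi=1, psi=0 -> continue
  step 6: phi=0 -> phi-prefix broken from here
  step 8: psi=1 but phi already failed -> not a witness
  step 15: psi=1 but phi already failed -> not a witness
  step 27: psi=1 but phi already failed -> not a witness
  step 31: psi=1 but phi already failed -> not a witness
  step 35: psi=1 but phi already failed -> not a witness
  step 36: psi=1 but phi already failed -> not a witness
  step 39: psi=1 but phi already failed -> not a witness
  step 44: psi=1 but phi already failed -> not a witness
  end of trace: no witness -> -1
Witness step = -1

-1


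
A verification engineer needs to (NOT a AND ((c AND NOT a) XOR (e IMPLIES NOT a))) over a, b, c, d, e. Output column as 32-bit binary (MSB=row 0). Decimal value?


Formula: (NOT a AND ((c AND NOT a) XOR (e IMPLIES NOT a))) over a, b, c, d, e (32 rows)
Evaluate each row (bits = a,b,c,d,e, MSB first):
  row 0 [00000]: (NOT 0 AND ((0 AND NOT 0) XOR (0 IMPLIES NOT 0))) -> 1
  row 1 [00001]: (NOT 0 AND ((0 AND NOT 0) XOR (1 IMPLIES NOT 0))) -> 1
  row 2 [00010]: (NOT 0 AND ((0 AND NOT 0) XOR (0 IMPLIES NOT 0))) -> 1
  row 3 [00011]: (NOT 0 AND ((0 AND NOT 0) XOR (1 IMPLIES NOT 0))) -> 1
  row 4 [00100]: (NOT 0 AND ((1 AND NOT 0) XOR (0 IMPLIES NOT 0))) -> 0
  row 5 [00101]: (NOT 0 AND ((1 AND NOT 0) XOR (1 IMPLIES NOT 0))) -> 0
  row 6 [00110]: (NOT 0 AND ((1 AND NOT 0) XOR (0 IMPLIES NOT 0))) -> 0
  row 7 [00111]: (NOT 0 AND ((1 AND NOT 0) XOR (1 IMPLIES NOT 0))) -> 0
  row 8 [01000]: (NOT 0 AND ((0 AND NOT 0) XOR (0 IMPLIES NOT 0))) -> 1
  row 9 [01001]: (NOT 0 AND ((0 AND NOT 0) XOR (1 IMPLIES NOT 0))) -> 1
  row 10 [01010]: (NOT 0 AND ((0 AND NOT 0) XOR (0 IMPLIES NOT 0))) -> 1
  row 11 [01011]: (NOT 0 AND ((0 AND NOT 0) XOR (1 IMPLIES NOT 0))) -> 1
  row 12 [01100]: (NOT 0 AND ((1 AND NOT 0) XOR (0 IMPLIES NOT 0))) -> 0
  row 13 [01101]: (NOT 0 AND ((1 AND NOT 0) XOR (1 IMPLIES NOT 0))) -> 0
  row 14 [01110]: (NOT 0 AND ((1 AND NOT 0) XOR (0 IMPLIES NOT 0))) -> 0
  row 15 [01111]: (NOT 0 AND ((1 AND NOT 0) XOR (1 IMPLIES NOT 0))) -> 0
  row 16 [10000]: (NOT 1 AND ((0 AND NOT 1) XOR (0 IMPLIES NOT 1))) -> 0
  row 17 [10001]: (NOT 1 AND ((0 AND NOT 1) XOR (1 IMPLIES NOT 1))) -> 0
  row 18 [10010]: (NOT 1 AND ((0 AND NOT 1) XOR (0 IMPLIES NOT 1))) -> 0
  row 19 [10011]: (NOT 1 AND ((0 AND NOT 1) XOR (1 IMPLIES NOT 1))) -> 0
  row 20 [10100]: (NOT 1 AND ((1 AND NOT 1) XOR (0 IMPLIES NOT 1))) -> 0
  row 21 [10101]: (NOT 1 AND ((1 AND NOT 1) XOR (1 IMPLIES NOT 1))) -> 0
  row 22 [10110]: (NOT 1 AND ((1 AND NOT 1) XOR (0 IMPLIES NOT 1))) -> 0
  row 23 [10111]: (NOT 1 AND ((1 AND NOT 1) XOR (1 IMPLIES NOT 1))) -> 0
  row 24 [11000]: (NOT 1 AND ((0 AND NOT 1) XOR (0 IMPLIES NOT 1))) -> 0
  row 25 [11001]: (NOT 1 AND ((0 AND NOT 1) XOR (1 IMPLIES NOT 1))) -> 0
  row 26 [11010]: (NOT 1 AND ((0 AND NOT 1) XOR (0 IMPLIES NOT 1))) -> 0
  row 27 [11011]: (NOT 1 AND ((0 AND NOT 1) XOR (1 IMPLIES NOT 1))) -> 0
  row 28 [11100]: (NOT 1 AND ((1 AND NOT 1) XOR (0 IMPLIES NOT 1))) -> 0
  row 29 [11101]: (NOT 1 AND ((1 AND NOT 1) XOR (1 IMPLIES NOT 1))) -> 0
  row 30 [11110]: (NOT 1 AND ((1 AND NOT 1) XOR (0 IMPLIES NOT 1))) -> 0
  row 31 [11111]: (NOT 1 AND ((1 AND NOT 1) XOR (1 IMPLIES NOT 1))) -> 0
Full result column, 4 rows per line (a,b,c fixed per line; d,e runs 00..11 left to right):
  rows 0-3 [a,b,c=000]: 1111  = hex F
  rows 4-7 [a,b,c=001]: 0000  = hex 0
  rows 8-11 [a,b,c=010]: 1111  = hex F
  rows 12-15 [a,b,c=011]: 0000  = hex 0
  rows 16-19 [a,b,c=100]: 0000  = hex 0
  rows 20-23 [a,b,c=101]: 0000  = hex 0
  rows 24-27 [a,b,c=110]: 0000  = hex 0
  rows 28-31 [a,b,c=111]: 0000  = hex 0
Output column (row 0 .. row 31) = 11110000111100000000000000000000
Output column grouped in 4s = 1111 0000 1111 0000 0000 0000 0000 0000 = 0xF0F00000
Convert to decimal digit by digit (value = value*16 + digit):
  F -> 15
  15*16 + 0 = 240
  240*16 + 15 (F) = 3855
  3855*16 + 0 = 61680
  61680*16 + 0 = 986880
  986880*16 + 0 = 15790080
  15790080*16 + 0 = 252641280
  252641280*16 + 0 = 4042260480
Decimal = 4042260480

4042260480


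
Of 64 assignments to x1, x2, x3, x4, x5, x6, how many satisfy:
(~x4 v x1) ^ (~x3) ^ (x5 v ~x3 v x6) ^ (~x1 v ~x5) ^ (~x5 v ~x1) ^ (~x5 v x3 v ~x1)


CNF with 6 clauses over 6 vars (64 assignments).
An assignment satisfies CNF iff every clause has >=1 true literal.
Check each row (bits = x1,x2,x3,x4,x5,x6; clause T/F shown):
  row 0 [000000]: clauses=TTTTTT -> 1
  row 1 [000001]: clauses=TTTTTT -> 1
  row 2 [000010]: clauses=TTTTTT -> 1
  row 3 [000011]: clauses=TTTTTT -> 1
  row 4 [000100]: clauses=FTTTTT -> 0
  (every remaining row is evaluated the same way; all 64 results are listed next)
Full result column, 8 rows per line (x1,x2,x3 fixed per line; x4,x5,x6 runs 000..111 left to right):
  rows 0-7 [x1,x2,x3=000]: 11110000  (ones: 4)
  rows 8-15 [x1,x2,x3=001]: 00000000  (ones: 0)
  rows 16-23 [x1,x2,x3=010]: 11110000  (ones: 4)
  rows 24-31 [x1,x2,x3=011]: 00000000  (ones: 0)
  rows 32-39 [x1,x2,x3=100]: 11001100  (ones: 4)
  rows 40-47 [x1,x2,x3=101]: 00000000  (ones: 0)
  rows 48-55 [x1,x2,x3=110]: 11001100  (ones: 4)
  rows 56-63 [x1,x2,x3=111]: 00000000  (ones: 0)
Satisfying assignments = 4+0+4+0+4+0+4+0 = 16

16


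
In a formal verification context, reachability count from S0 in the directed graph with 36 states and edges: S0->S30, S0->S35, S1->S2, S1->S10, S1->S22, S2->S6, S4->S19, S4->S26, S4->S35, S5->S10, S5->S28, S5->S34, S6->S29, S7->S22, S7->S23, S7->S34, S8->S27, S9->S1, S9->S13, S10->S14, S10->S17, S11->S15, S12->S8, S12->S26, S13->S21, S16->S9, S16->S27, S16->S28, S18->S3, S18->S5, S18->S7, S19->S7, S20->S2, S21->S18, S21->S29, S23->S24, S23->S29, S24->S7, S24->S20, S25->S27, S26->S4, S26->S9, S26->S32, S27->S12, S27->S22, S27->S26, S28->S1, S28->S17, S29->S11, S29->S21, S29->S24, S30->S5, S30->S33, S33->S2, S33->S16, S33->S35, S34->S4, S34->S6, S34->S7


BFS from S0:
  layer 0: {S0}
  layer 1: {S30, S35}
  layer 2: {S5, S33}
  layer 3: {S2, S10, S16, S28, S34}
  layer 4: {S1, S4, S6, S7, S9, S14, S17, S27}
  layer 5: {S12, S13, S19, S22, S23, S26, S29}
  layer 6: {S8, S11, S21, S24, S32}
  layer 7: {S15, S18, S20}
  layer 8: {S3}
Reachable set: {S0, S1, S2, S3, S4, S5, S6, S7, S8, S9, S10, S11, S12, S13, S14, S15, S16, S17, S18, S19, S20, S21, S22, S23, S24, S26, S27, S28, S29, S30, S32, S33, S34, S35}
Count = 34

34


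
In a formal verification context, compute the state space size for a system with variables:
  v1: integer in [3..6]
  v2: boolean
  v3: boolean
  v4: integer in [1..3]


State space = product of domain sizes of all variables.
Domain sizes:
  v1 (integer in [3..6]): 4
  v2 (boolean): 2
  v3 (boolean): 2
  v4 (integer in [1..3]): 3
Product = 4 * 2 * 2 * 3 = 48

48


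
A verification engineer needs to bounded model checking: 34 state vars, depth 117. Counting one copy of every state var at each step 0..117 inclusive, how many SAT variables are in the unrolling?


BMC unrolls to depth k, creating one copy of each state var for steps 0..k.
Step count = 117 + 1 = 118 (steps 0 through 117)
Vars per step = 34
Total = 34 * 118 = 4012

4012


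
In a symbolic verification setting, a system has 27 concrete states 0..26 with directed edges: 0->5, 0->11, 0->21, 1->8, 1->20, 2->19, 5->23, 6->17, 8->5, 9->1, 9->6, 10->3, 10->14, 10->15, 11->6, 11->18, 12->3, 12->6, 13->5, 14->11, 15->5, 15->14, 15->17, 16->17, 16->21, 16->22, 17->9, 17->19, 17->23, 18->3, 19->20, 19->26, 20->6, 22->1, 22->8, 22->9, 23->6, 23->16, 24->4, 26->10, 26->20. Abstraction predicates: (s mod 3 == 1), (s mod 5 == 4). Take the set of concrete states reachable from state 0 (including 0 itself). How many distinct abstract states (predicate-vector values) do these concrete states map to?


BFS from 0:
Concrete reachable: {0, 1, 3, 5, 6, 8, 9, 10, 11, 14, 15, 16, 17, 18, 19, 20, 21, 22, 23, 26}
Abstract via predicates (s mod 3 == 1), (s mod 5 == 4):
  (0,0) <- {0, 3, 5, 6, 8, 11, 15, 17, 18, 20, 21, 23, 26}
  (0,1) <- {9, 14}
  (1,0) <- {1, 10, 16, 22}
  (1,1) <- {19}
Distinct abstract states = 4

4


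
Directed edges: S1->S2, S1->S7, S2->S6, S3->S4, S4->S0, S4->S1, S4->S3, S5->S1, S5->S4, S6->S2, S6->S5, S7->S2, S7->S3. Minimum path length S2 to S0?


BFS layer-by-layer from S2:
  dist 0: {S2}
  dist 1: {S6}
  dist 2: {S5}
  dist 3: {S1, S4}
  dist 4: {S0, S3, S7}
  -> S0 reached at distance 4
Shortest path length = 4

4


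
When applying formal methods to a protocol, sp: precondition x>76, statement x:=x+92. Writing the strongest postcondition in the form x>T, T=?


Formula: sp(P, x:=E) = exists old_x. (x = E[old_x/x]) AND P[old_x/x] (old_x is the value of x before the assignment; eliminate old_x by solving x = E[old_x/x] for old_x)
Step 1: Precondition P: x>76, i.e. old_x > 76
Step 2: Assignment gives x = old_x + 92, so old_x = x - 92
Step 3: Substitute into P: x - 92 > 76
Step 4: Simplify: x > 76+92 = 168

168


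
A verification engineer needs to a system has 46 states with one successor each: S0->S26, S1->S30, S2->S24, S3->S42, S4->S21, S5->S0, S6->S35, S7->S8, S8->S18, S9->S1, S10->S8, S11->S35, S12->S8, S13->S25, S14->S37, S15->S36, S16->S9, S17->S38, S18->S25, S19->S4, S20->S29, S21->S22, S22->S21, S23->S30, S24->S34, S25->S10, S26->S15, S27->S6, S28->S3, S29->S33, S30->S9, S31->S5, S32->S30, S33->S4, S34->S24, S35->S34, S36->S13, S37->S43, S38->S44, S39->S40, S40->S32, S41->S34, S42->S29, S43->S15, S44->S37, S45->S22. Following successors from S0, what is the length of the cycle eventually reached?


Trace from S0 until a state repeats:
  S0 -> S26 -> S15 -> S36 -> S13 -> S25 -> S10 -> S8 -> S18 -> S25
S25 first seen at step 5, revisited at step 9.
Cycle length = 9 - 5 = 4

4


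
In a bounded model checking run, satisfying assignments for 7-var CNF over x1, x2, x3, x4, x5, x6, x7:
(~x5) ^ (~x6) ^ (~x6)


CNF with 3 clauses over 7 vars (128 assignments).
An assignment satisfies CNF iff every clause has >=1 true literal.
Check each row (bits = x1,x2,x3,x4,x5,x6,x7; clause T/F shown):
  row 0 [0000000]: clauses=TTT -> 1
  row 1 [0000001]: clauses=TTT -> 1
  row 2 [0000010]: clauses=TFF -> 0
  row 3 [0000011]: clauses=TFF -> 0
  row 4 [0000100]: clauses=FTT -> 0
  (every remaining row is evaluated the same way; all 128 results are listed next)
Full result column, 8 rows per line (x1,x2,x3,x4 fixed per line; x5,x6,x7 runs 000..111 left to right):
  rows 0-7 [x1,x2,x3,x4=0000]: 11000000  (ones: 2)
  rows 8-15 [x1,x2,x3,x4=0001]: 11000000  (ones: 2)
  rows 16-23 [x1,x2,x3,x4=0010]: 11000000  (ones: 2)
  rows 24-31 [x1,x2,x3,x4=0011]: 11000000  (ones: 2)
  rows 32-39 [x1,x2,x3,x4=0100]: 11000000  (ones: 2)
  rows 40-47 [x1,x2,x3,x4=0101]: 11000000  (ones: 2)
  rows 48-55 [x1,x2,x3,x4=0110]: 11000000  (ones: 2)
  rows 56-63 [x1,x2,x3,x4=0111]: 11000000  (ones: 2)
  rows 64-71 [x1,x2,x3,x4=1000]: 11000000  (ones: 2)
  rows 72-79 [x1,x2,x3,x4=1001]: 11000000  (ones: 2)
  rows 80-87 [x1,x2,x3,x4=1010]: 11000000  (ones: 2)
  rows 88-95 [x1,x2,x3,x4=1011]: 11000000  (ones: 2)
  rows 96-103 [x1,x2,x3,x4=1100]: 11000000  (ones: 2)
  rows 104-111 [x1,x2,x3,x4=1101]: 11000000  (ones: 2)
  rows 112-119 [x1,x2,x3,x4=1110]: 11000000  (ones: 2)
  rows 120-127 [x1,x2,x3,x4=1111]: 11000000  (ones: 2)
Satisfying assignments = 2+2+2+2+2+2+2+2+2+2+2+2+2+2+2+2 = 32

32


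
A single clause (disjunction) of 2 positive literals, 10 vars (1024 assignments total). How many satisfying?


Step 1: Total=2^10=1024
Step 2: Unsat when all 2 false: 2^8=256
Step 3: Sat=1024-256=768

768


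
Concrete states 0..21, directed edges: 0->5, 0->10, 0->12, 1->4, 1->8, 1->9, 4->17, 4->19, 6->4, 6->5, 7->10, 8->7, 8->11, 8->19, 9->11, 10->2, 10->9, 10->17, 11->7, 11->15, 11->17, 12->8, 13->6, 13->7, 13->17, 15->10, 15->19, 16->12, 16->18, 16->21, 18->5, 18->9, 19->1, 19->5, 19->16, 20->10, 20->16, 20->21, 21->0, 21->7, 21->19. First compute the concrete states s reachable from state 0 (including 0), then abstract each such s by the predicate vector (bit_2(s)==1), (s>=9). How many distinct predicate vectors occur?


BFS from 0:
Concrete reachable: {0, 1, 2, 4, 5, 7, 8, 9, 10, 11, 12, 15, 16, 17, 18, 19, 21}
Abstract via predicates (bit_2(s)==1), (s>=9):
  (0,0) <- {0, 1, 2, 8}
  (0,1) <- {9, 10, 11, 16, 17, 18, 19}
  (1,0) <- {4, 5, 7}
  (1,1) <- {12, 15, 21}
Distinct abstract states = 4

4


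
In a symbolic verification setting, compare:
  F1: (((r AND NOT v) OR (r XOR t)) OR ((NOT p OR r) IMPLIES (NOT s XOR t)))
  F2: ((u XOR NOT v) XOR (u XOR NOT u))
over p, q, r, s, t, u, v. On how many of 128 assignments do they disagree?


F1 = (((r AND NOT v) OR (r XOR t)) OR ((NOT p OR r) IMPLIES (NOT s XOR t)))
F2 = ((u XOR NOT v) XOR (u XOR NOT u))
Evaluate both on each of 128 rows (bits = p,q,r,s,t,u,v):
  row 0 [0000000]: F1=1 F2=0 (differ) -> 1
  row 1 [0000001]: F1=1 F2=1 -> 0
  row 2 [0000010]: F1=1 F2=1 -> 0
  row 3 [0000011]: F1=1 F2=0 (differ) -> 1
  row 4 [0000100]: F1=1 F2=0 (differ) -> 1
  (every remaining row is evaluated the same way; all 128 results are listed next)
Full result column, 8 rows per line (p,q,r,s fixed per line; t,u,v runs 000..111 left to right):
  rows 0-7 [p,q,r,s=0000]: 10011001  (ones: 4)
  rows 8-15 [p,q,r,s=0001]: 01101001  (ones: 4)
  rows 16-23 [p,q,r,s=0010]: 10011100  (ones: 4)
  rows 24-31 [p,q,r,s=0011]: 10011001  (ones: 4)
  rows 32-39 [p,q,r,s=0100]: 10011001  (ones: 4)
  rows 40-47 [p,q,r,s=0101]: 01101001  (ones: 4)
  rows 48-55 [p,q,r,s=0110]: 10011100  (ones: 4)
  rows 56-63 [p,q,r,s=0111]: 10011001  (ones: 4)
  rows 64-71 [p,q,r,s=1000]: 10011001  (ones: 4)
  rows 72-79 [p,q,r,s=1001]: 10011001  (ones: 4)
  rows 80-87 [p,q,r,s=1010]: 10011100  (ones: 4)
  rows 88-95 [p,q,r,s=1011]: 10011001  (ones: 4)
  rows 96-103 [p,q,r,s=1100]: 10011001  (ones: 4)
  rows 104-111 [p,q,r,s=1101]: 10011001  (ones: 4)
  rows 112-119 [p,q,r,s=1110]: 10011100  (ones: 4)
  rows 120-127 [p,q,r,s=1111]: 10011001  (ones: 4)
Disagreements = 4+4+4+4+4+4+4+4+4+4+4+4+4+4+4+4 = 64

64


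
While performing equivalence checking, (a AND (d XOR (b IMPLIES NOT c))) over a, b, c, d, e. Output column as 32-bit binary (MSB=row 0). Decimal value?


Formula: (a AND (d XOR (b IMPLIES NOT c))) over a, b, c, d, e (32 rows)
Evaluate each row (bits = a,b,c,d,e, MSB first):
  row 0 [00000]: (0 AND (0 XOR (0 IMPLIES NOT 0))) -> 0
  row 1 [00001]: (0 AND (0 XOR (0 IMPLIES NOT 0))) -> 0
  row 2 [00010]: (0 AND (1 XOR (0 IMPLIES NOT 0))) -> 0
  row 3 [00011]: (0 AND (1 XOR (0 IMPLIES NOT 0))) -> 0
  row 4 [00100]: (0 AND (0 XOR (0 IMPLIES NOT 1))) -> 0
  row 5 [00101]: (0 AND (0 XOR (0 IMPLIES NOT 1))) -> 0
  row 6 [00110]: (0 AND (1 XOR (0 IMPLIES NOT 1))) -> 0
  row 7 [00111]: (0 AND (1 XOR (0 IMPLIES NOT 1))) -> 0
  row 8 [01000]: (0 AND (0 XOR (1 IMPLIES NOT 0))) -> 0
  row 9 [01001]: (0 AND (0 XOR (1 IMPLIES NOT 0))) -> 0
  row 10 [01010]: (0 AND (1 XOR (1 IMPLIES NOT 0))) -> 0
  row 11 [01011]: (0 AND (1 XOR (1 IMPLIES NOT 0))) -> 0
  row 12 [01100]: (0 AND (0 XOR (1 IMPLIES NOT 1))) -> 0
  row 13 [01101]: (0 AND (0 XOR (1 IMPLIES NOT 1))) -> 0
  row 14 [01110]: (0 AND (1 XOR (1 IMPLIES NOT 1))) -> 0
  row 15 [01111]: (0 AND (1 XOR (1 IMPLIES NOT 1))) -> 0
  row 16 [10000]: (1 AND (0 XOR (0 IMPLIES NOT 0))) -> 1
  row 17 [10001]: (1 AND (0 XOR (0 IMPLIES NOT 0))) -> 1
  row 18 [10010]: (1 AND (1 XOR (0 IMPLIES NOT 0))) -> 0
  row 19 [10011]: (1 AND (1 XOR (0 IMPLIES NOT 0))) -> 0
  row 20 [10100]: (1 AND (0 XOR (0 IMPLIES NOT 1))) -> 1
  row 21 [10101]: (1 AND (0 XOR (0 IMPLIES NOT 1))) -> 1
  row 22 [10110]: (1 AND (1 XOR (0 IMPLIES NOT 1))) -> 0
  row 23 [10111]: (1 AND (1 XOR (0 IMPLIES NOT 1))) -> 0
  row 24 [11000]: (1 AND (0 XOR (1 IMPLIES NOT 0))) -> 1
  row 25 [11001]: (1 AND (0 XOR (1 IMPLIES NOT 0))) -> 1
  row 26 [11010]: (1 AND (1 XOR (1 IMPLIES NOT 0))) -> 0
  row 27 [11011]: (1 AND (1 XOR (1 IMPLIES NOT 0))) -> 0
  row 28 [11100]: (1 AND (0 XOR (1 IMPLIES NOT 1))) -> 0
  row 29 [11101]: (1 AND (0 XOR (1 IMPLIES NOT 1))) -> 0
  row 30 [11110]: (1 AND (1 XOR (1 IMPLIES NOT 1))) -> 1
  row 31 [11111]: (1 AND (1 XOR (1 IMPLIES NOT 1))) -> 1
Full result column, 4 rows per line (a,b,c fixed per line; d,e runs 00..11 left to right):
  rows 0-3 [a,b,c=000]: 0000  = hex 0
  rows 4-7 [a,b,c=001]: 0000  = hex 0
  rows 8-11 [a,b,c=010]: 0000  = hex 0
  rows 12-15 [a,b,c=011]: 0000  = hex 0
  rows 16-19 [a,b,c=100]: 1100  = hex C
  rows 20-23 [a,b,c=101]: 1100  = hex C
  rows 24-27 [a,b,c=110]: 1100  = hex C
  rows 28-31 [a,b,c=111]: 0011  = hex 3
Output column (row 0 .. row 31) = 00000000000000001100110011000011
Output column grouped in 4s = 0000 0000 0000 0000 1100 1100 1100 0011 = 0x0000CCC3
Convert to decimal digit by digit (value = value*16 + digit):
  0 -> 0
  0*16 + 0 = 0
  0*16 + 0 = 0
  0*16 + 0 = 0
  0*16 + 12 (C) = 12
  12*16 + 12 (C) = 204
  204*16 + 12 (C) = 3276
  3276*16 + 3 = 52419
Decimal = 52419

52419


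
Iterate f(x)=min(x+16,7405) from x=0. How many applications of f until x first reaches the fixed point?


Step 1: x=0, cap=7405, increment=16
Step 2: x grows by 16 each step until capped at 7405; fixed point is x=7405
Step 3: iterations = ceil(7405/16) = 463

463


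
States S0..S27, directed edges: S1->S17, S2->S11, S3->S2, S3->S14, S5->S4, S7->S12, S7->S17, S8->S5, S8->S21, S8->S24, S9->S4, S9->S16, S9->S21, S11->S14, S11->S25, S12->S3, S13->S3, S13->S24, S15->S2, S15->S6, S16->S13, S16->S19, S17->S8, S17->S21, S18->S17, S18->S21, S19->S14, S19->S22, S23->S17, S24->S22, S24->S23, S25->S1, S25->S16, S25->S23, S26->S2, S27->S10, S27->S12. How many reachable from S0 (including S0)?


BFS from S0:
  layer 0: {S0}
Reachable set: {S0}
Count = 1

1


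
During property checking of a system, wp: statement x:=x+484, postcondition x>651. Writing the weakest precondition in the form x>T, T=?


Formula: wp(x:=E, P) = P[E/x] (substitute E for x in postcondition)
Step 1: Postcondition: x>651
Step 2: Substitute x+484 for x: x+484>651
Step 3: Solve for x: x > 651-484 = 167

167


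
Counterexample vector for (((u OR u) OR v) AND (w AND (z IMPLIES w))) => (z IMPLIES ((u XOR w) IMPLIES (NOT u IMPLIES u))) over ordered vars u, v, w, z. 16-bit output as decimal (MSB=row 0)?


F1 = (((u OR u) OR v) AND (w AND (z IMPLIES w)))
F2 = (z IMPLIES ((u XOR w) IMPLIES (NOT u IMPLIES u)))
Counterexample to F1=>F2 is where F1=1 and F2=0.
Evaluate each row (bits = u,v,w,z, MSB first):
  row 0 [0000]: F1=0 F2=1 -> F1&~F2 -> 0
  row 1 [0001]: F1=0 F2=1 -> F1&~F2 -> 0
  row 2 [0010]: F1=0 F2=1 -> F1&~F2 -> 0
  row 3 [0011]: F1=0 F2=0 -> F1&~F2 -> 0
  row 4 [0100]: F1=0 F2=1 -> F1&~F2 -> 0
  row 5 [0101]: F1=0 F2=1 -> F1&~F2 -> 0
  row 6 [0110]: F1=1 F2=1 -> F1&~F2 -> 0
  row 7 [0111]: F1=1 F2=0 -> F1&~F2 -> 1
  row 8 [1000]: F1=0 F2=1 -> F1&~F2 -> 0
  row 9 [1001]: F1=0 F2=1 -> F1&~F2 -> 0
  row 10 [1010]: F1=1 F2=1 -> F1&~F2 -> 0
  row 11 [1011]: F1=1 F2=1 -> F1&~F2 -> 0
  row 12 [1100]: F1=0 F2=1 -> F1&~F2 -> 0
  row 13 [1101]: F1=0 F2=1 -> F1&~F2 -> 0
  row 14 [1110]: F1=1 F2=1 -> F1&~F2 -> 0
  row 15 [1111]: F1=1 F2=1 -> F1&~F2 -> 0
Full result column, 4 rows per line (u,v fixed per line; w,z runs 00..11 left to right):
  rows 0-3 [u,v=00]: 0000  = hex 0
  rows 4-7 [u,v=01]: 0001  = hex 1
  rows 8-11 [u,v=10]: 0000  = hex 0
  rows 12-15 [u,v=11]: 0000  = hex 0
Counterexample vector (row 0 .. row 15) = 0000000100000000
Output column grouped in 4s = 0000 0001 0000 0000 = 0x0100
Convert to decimal digit by digit (value = value*16 + digit):
  0 -> 0
  0*16 + 1 = 1
  1*16 + 0 = 16
  16*16 + 0 = 256
Decimal = 256

256


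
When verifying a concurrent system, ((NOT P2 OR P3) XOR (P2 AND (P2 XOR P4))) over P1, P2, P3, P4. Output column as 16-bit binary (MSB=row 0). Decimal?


Formula: ((NOT P2 OR P3) XOR (P2 AND (P2 XOR P4))) over P1, P2, P3, P4 (16 rows)
Evaluate each row (bits = P1,P2,P3,P4, MSB first):
  row 0 [0000]: ((NOT 0 OR 0) XOR (0 AND (0 XOR 0))) -> 1
  row 1 [0001]: ((NOT 0 OR 0) XOR (0 AND (0 XOR 1))) -> 1
  row 2 [0010]: ((NOT 0 OR 1) XOR (0 AND (0 XOR 0))) -> 1
  row 3 [0011]: ((NOT 0 OR 1) XOR (0 AND (0 XOR 1))) -> 1
  row 4 [0100]: ((NOT 1 OR 0) XOR (1 AND (1 XOR 0))) -> 1
  row 5 [0101]: ((NOT 1 OR 0) XOR (1 AND (1 XOR 1))) -> 0
  row 6 [0110]: ((NOT 1 OR 1) XOR (1 AND (1 XOR 0))) -> 0
  row 7 [0111]: ((NOT 1 OR 1) XOR (1 AND (1 XOR 1))) -> 1
  row 8 [1000]: ((NOT 0 OR 0) XOR (0 AND (0 XOR 0))) -> 1
  row 9 [1001]: ((NOT 0 OR 0) XOR (0 AND (0 XOR 1))) -> 1
  row 10 [1010]: ((NOT 0 OR 1) XOR (0 AND (0 XOR 0))) -> 1
  row 11 [1011]: ((NOT 0 OR 1) XOR (0 AND (0 XOR 1))) -> 1
  row 12 [1100]: ((NOT 1 OR 0) XOR (1 AND (1 XOR 0))) -> 1
  row 13 [1101]: ((NOT 1 OR 0) XOR (1 AND (1 XOR 1))) -> 0
  row 14 [1110]: ((NOT 1 OR 1) XOR (1 AND (1 XOR 0))) -> 0
  row 15 [1111]: ((NOT 1 OR 1) XOR (1 AND (1 XOR 1))) -> 1
Full result column, 4 rows per line (P1,P2 fixed per line; P3,P4 runs 00..11 left to right):
  rows 0-3 [P1,P2=00]: 1111  = hex F
  rows 4-7 [P1,P2=01]: 1001  = hex 9
  rows 8-11 [P1,P2=10]: 1111  = hex F
  rows 12-15 [P1,P2=11]: 1001  = hex 9
Output column (row 0 .. row 15) = 1111100111111001
Output column grouped in 4s = 1111 1001 1111 1001 = 0xF9F9
Convert to decimal digit by digit (value = value*16 + digit):
  F -> 15
  15*16 + 9 = 249
  249*16 + 15 (F) = 3999
  3999*16 + 9 = 63993
Decimal = 63993

63993


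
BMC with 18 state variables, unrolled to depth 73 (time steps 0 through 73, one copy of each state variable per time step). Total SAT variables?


BMC unrolls to depth k, creating one copy of each state var for steps 0..k.
Step count = 73 + 1 = 74 (steps 0 through 73)
Vars per step = 18
Total = 18 * 74 = 1332

1332


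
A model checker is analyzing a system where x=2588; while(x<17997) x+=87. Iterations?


Step 1: x goes from 2588 toward 17997 by 87; the body runs while x<17997, so iterations = ceil((bound-start)/step)
Step 2: Distance=15409
Step 3: ceil(15409/87)=178

178


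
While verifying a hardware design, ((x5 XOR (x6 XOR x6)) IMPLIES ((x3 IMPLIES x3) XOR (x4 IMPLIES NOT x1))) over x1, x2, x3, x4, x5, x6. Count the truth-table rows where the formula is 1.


Formula: ((x5 XOR (x6 XOR x6)) IMPLIES ((x3 IMPLIES x3) XOR (x4 IMPLIES NOT x1))) over 6 vars (64 rows)
Evaluate each row (x1, x2, x3, x4, x5, x6 as bits, MSB first):
  row 0 [000000]: ((0 XOR (0 XOR 0)) IMPLIES ((0 IMPLIES 0) XOR (0 IMPLIES NOT 0))) -> 1
  row 1 [000001]: ((0 XOR (1 XOR 1)) IMPLIES ((0 IMPLIES 0) XOR (0 IMPLIES NOT 0))) -> 1
  row 2 [000010]: ((1 XOR (0 XOR 0)) IMPLIES ((0 IMPLIES 0) XOR (0 IMPLIES NOT 0))) -> 0
  row 3 [000011]: ((1 XOR (1 XOR 1)) IMPLIES ((0 IMPLIES 0) XOR (0 IMPLIES NOT 0))) -> 0
  row 4 [000100]: ((0 XOR (0 XOR 0)) IMPLIES ((0 IMPLIES 0) XOR (1 IMPLIES NOT 0))) -> 1
  (every remaining row is evaluated the same way; all 64 results are listed next)
Full result column, 8 rows per line (x1,x2,x3 fixed per line; x4,x5,x6 runs 000..111 left to right):
  rows 0-7 [x1,x2,x3=000]: 11001100  (ones: 4)
  rows 8-15 [x1,x2,x3=001]: 11001100  (ones: 4)
  rows 16-23 [x1,x2,x3=010]: 11001100  (ones: 4)
  rows 24-31 [x1,x2,x3=011]: 11001100  (ones: 4)
  rows 32-39 [x1,x2,x3=100]: 11001111  (ones: 6)
  rows 40-47 [x1,x2,x3=101]: 11001111  (ones: 6)
  rows 48-55 [x1,x2,x3=110]: 11001111  (ones: 6)
  rows 56-63 [x1,x2,x3=111]: 11001111  (ones: 6)
Count of 1-rows = 4+4+4+4+6+6+6+6 = 40

40


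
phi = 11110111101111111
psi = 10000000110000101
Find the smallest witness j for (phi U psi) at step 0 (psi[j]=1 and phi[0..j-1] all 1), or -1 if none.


(phi U psi) at 0: need smallest j with psi[j]=1 and phi[i]=1 for all i in [0,j).
Scan from step 0:
  step 0: psi=1 and phi held for [0,0) -> witness found
Witness step = 0

0


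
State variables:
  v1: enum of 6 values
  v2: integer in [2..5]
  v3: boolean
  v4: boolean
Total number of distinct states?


State space = product of domain sizes of all variables.
Domain sizes:
  v1 (enum of 6 values): 6
  v2 (integer in [2..5]): 4
  v3 (boolean): 2
  v4 (boolean): 2
Product = 6 * 4 * 2 * 2 = 96

96


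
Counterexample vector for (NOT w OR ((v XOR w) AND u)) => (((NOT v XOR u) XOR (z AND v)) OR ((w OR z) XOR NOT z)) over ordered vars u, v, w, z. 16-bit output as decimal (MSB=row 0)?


F1 = (NOT w OR ((v XOR w) AND u))
F2 = (((NOT v XOR u) XOR (z AND v)) OR ((w OR z) XOR NOT z))
Counterexample to F1=>F2 is where F1=1 and F2=0.
Evaluate each row (bits = u,v,w,z, MSB first):
  row 0 [0000]: F1=1 F2=1 -> F1&~F2 -> 0
  row 1 [0001]: F1=1 F2=1 -> F1&~F2 -> 0
  row 2 [0010]: F1=0 F2=1 -> F1&~F2 -> 0
  row 3 [0011]: F1=0 F2=1 -> F1&~F2 -> 0
  row 4 [0100]: F1=1 F2=1 -> F1&~F2 -> 0
  row 5 [0101]: F1=1 F2=1 -> F1&~F2 -> 0
  row 6 [0110]: F1=0 F2=0 -> F1&~F2 -> 0
  row 7 [0111]: F1=0 F2=1 -> F1&~F2 -> 0
  row 8 [1000]: F1=1 F2=1 -> F1&~F2 -> 0
  row 9 [1001]: F1=1 F2=1 -> F1&~F2 -> 0
  row 10 [1010]: F1=1 F2=0 -> F1&~F2 -> 1
  row 11 [1011]: F1=1 F2=1 -> F1&~F2 -> 0
  row 12 [1100]: F1=1 F2=1 -> F1&~F2 -> 0
  row 13 [1101]: F1=1 F2=1 -> F1&~F2 -> 0
  row 14 [1110]: F1=0 F2=1 -> F1&~F2 -> 0
  row 15 [1111]: F1=0 F2=1 -> F1&~F2 -> 0
Full result column, 4 rows per line (u,v fixed per line; w,z runs 00..11 left to right):
  rows 0-3 [u,v=00]: 0000  = hex 0
  rows 4-7 [u,v=01]: 0000  = hex 0
  rows 8-11 [u,v=10]: 0010  = hex 2
  rows 12-15 [u,v=11]: 0000  = hex 0
Counterexample vector (row 0 .. row 15) = 0000000000100000
Output column grouped in 4s = 0000 0000 0010 0000 = 0x0020
Convert to decimal digit by digit (value = value*16 + digit):
  0 -> 0
  0*16 + 0 = 0
  0*16 + 2 = 2
  2*16 + 0 = 32
Decimal = 32

32


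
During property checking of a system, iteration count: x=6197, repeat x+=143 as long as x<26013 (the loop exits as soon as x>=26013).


Step 1: x goes from 6197 toward 26013 by 143; the body runs while x<26013, so iterations = ceil((bound-start)/step)
Step 2: Distance=19816
Step 3: ceil(19816/143)=139

139


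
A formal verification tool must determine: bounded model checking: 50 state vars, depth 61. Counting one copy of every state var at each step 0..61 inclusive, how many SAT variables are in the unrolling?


BMC unrolls to depth k, creating one copy of each state var for steps 0..k.
Step count = 61 + 1 = 62 (steps 0 through 61)
Vars per step = 50
Total = 50 * 62 = 3100

3100


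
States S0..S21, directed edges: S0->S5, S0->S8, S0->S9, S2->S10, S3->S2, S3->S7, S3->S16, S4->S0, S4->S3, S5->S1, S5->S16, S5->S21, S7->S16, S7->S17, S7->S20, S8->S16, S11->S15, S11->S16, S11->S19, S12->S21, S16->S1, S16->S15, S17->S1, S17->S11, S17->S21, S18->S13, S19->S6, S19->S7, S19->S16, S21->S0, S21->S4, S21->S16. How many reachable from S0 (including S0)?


BFS from S0:
  layer 0: {S0}
  layer 1: {S5, S8, S9}
  layer 2: {S1, S16, S21}
  layer 3: {S4, S15}
  layer 4: {S3}
  layer 5: {S2, S7}
  layer 6: {S10, S17, S20}
  layer 7: {S11}
  layer 8: {S19}
  layer 9: {S6}
Reachable set: {S0, S1, S2, S3, S4, S5, S6, S7, S8, S9, S10, S11, S15, S16, S17, S19, S20, S21}
Count = 18

18


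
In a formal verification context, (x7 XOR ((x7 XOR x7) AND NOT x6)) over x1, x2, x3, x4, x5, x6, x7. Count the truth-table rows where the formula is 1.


Formula: (x7 XOR ((x7 XOR x7) AND NOT x6)) over 7 vars (128 rows)
Evaluate each row (x1, x2, x3, x4, x5, x6, x7 as bits, MSB first):
  row 0 [0000000]: (0 XOR ((0 XOR 0) AND NOT 0)) -> 0
  row 1 [0000001]: (1 XOR ((1 XOR 1) AND NOT 0)) -> 1
  row 2 [0000010]: (0 XOR ((0 XOR 0) AND NOT 1)) -> 0
  row 3 [0000011]: (1 XOR ((1 XOR 1) AND NOT 1)) -> 1
  row 4 [0000100]: (0 XOR ((0 XOR 0) AND NOT 0)) -> 0
  (every remaining row is evaluated the same way; all 128 results are listed next)
Full result column, 8 rows per line (x1,x2,x3,x4 fixed per line; x5,x6,x7 runs 000..111 left to right):
  rows 0-7 [x1,x2,x3,x4=0000]: 01010101  (ones: 4)
  rows 8-15 [x1,x2,x3,x4=0001]: 01010101  (ones: 4)
  rows 16-23 [x1,x2,x3,x4=0010]: 01010101  (ones: 4)
  rows 24-31 [x1,x2,x3,x4=0011]: 01010101  (ones: 4)
  rows 32-39 [x1,x2,x3,x4=0100]: 01010101  (ones: 4)
  rows 40-47 [x1,x2,x3,x4=0101]: 01010101  (ones: 4)
  rows 48-55 [x1,x2,x3,x4=0110]: 01010101  (ones: 4)
  rows 56-63 [x1,x2,x3,x4=0111]: 01010101  (ones: 4)
  rows 64-71 [x1,x2,x3,x4=1000]: 01010101  (ones: 4)
  rows 72-79 [x1,x2,x3,x4=1001]: 01010101  (ones: 4)
  rows 80-87 [x1,x2,x3,x4=1010]: 01010101  (ones: 4)
  rows 88-95 [x1,x2,x3,x4=1011]: 01010101  (ones: 4)
  rows 96-103 [x1,x2,x3,x4=1100]: 01010101  (ones: 4)
  rows 104-111 [x1,x2,x3,x4=1101]: 01010101  (ones: 4)
  rows 112-119 [x1,x2,x3,x4=1110]: 01010101  (ones: 4)
  rows 120-127 [x1,x2,x3,x4=1111]: 01010101  (ones: 4)
Count of 1-rows = 4+4+4+4+4+4+4+4+4+4+4+4+4+4+4+4 = 64

64


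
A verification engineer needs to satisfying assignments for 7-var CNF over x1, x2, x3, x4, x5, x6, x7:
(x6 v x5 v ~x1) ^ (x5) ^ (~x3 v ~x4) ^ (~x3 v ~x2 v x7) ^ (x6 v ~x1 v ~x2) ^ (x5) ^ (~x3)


CNF with 7 clauses over 7 vars (128 assignments).
An assignment satisfies CNF iff every clause has >=1 true literal.
Check each row (bits = x1,x2,x3,x4,x5,x6,x7; clause T/F shown):
  row 0 [0000000]: clauses=TFTTTFT -> 0
  row 1 [0000001]: clauses=TFTTTFT -> 0
  row 2 [0000010]: clauses=TFTTTFT -> 0
  row 3 [0000011]: clauses=TFTTTFT -> 0
  row 4 [0000100]: clauses=TTTTTTT -> 1
  (every remaining row is evaluated the same way; all 128 results are listed next)
Full result column, 8 rows per line (x1,x2,x3,x4 fixed per line; x5,x6,x7 runs 000..111 left to right):
  rows 0-7 [x1,x2,x3,x4=0000]: 00001111  (ones: 4)
  rows 8-15 [x1,x2,x3,x4=0001]: 00001111  (ones: 4)
  rows 16-23 [x1,x2,x3,x4=0010]: 00000000  (ones: 0)
  rows 24-31 [x1,x2,x3,x4=0011]: 00000000  (ones: 0)
  rows 32-39 [x1,x2,x3,x4=0100]: 00001111  (ones: 4)
  rows 40-47 [x1,x2,x3,x4=0101]: 00001111  (ones: 4)
  rows 48-55 [x1,x2,x3,x4=0110]: 00000000  (ones: 0)
  rows 56-63 [x1,x2,x3,x4=0111]: 00000000  (ones: 0)
  rows 64-71 [x1,x2,x3,x4=1000]: 00001111  (ones: 4)
  rows 72-79 [x1,x2,x3,x4=1001]: 00001111  (ones: 4)
  rows 80-87 [x1,x2,x3,x4=1010]: 00000000  (ones: 0)
  rows 88-95 [x1,x2,x3,x4=1011]: 00000000  (ones: 0)
  rows 96-103 [x1,x2,x3,x4=1100]: 00000011  (ones: 2)
  rows 104-111 [x1,x2,x3,x4=1101]: 00000011  (ones: 2)
  rows 112-119 [x1,x2,x3,x4=1110]: 00000000  (ones: 0)
  rows 120-127 [x1,x2,x3,x4=1111]: 00000000  (ones: 0)
Satisfying assignments = 4+4+0+0+4+4+0+0+4+4+0+0+2+2+0+0 = 28

28


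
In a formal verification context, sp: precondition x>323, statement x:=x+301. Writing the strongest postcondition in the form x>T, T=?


Formula: sp(P, x:=E) = exists old_x. (x = E[old_x/x]) AND P[old_x/x] (old_x is the value of x before the assignment; eliminate old_x by solving x = E[old_x/x] for old_x)
Step 1: Precondition P: x>323, i.e. old_x > 323
Step 2: Assignment gives x = old_x + 301, so old_x = x - 301
Step 3: Substitute into P: x - 301 > 323
Step 4: Simplify: x > 323+301 = 624

624


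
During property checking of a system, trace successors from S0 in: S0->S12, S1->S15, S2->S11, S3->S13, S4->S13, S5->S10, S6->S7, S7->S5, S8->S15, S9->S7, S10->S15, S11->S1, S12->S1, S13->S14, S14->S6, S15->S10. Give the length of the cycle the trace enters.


Trace from S0 until a state repeats:
  S0 -> S12 -> S1 -> S15 -> S10 -> S15
S15 first seen at step 3, revisited at step 5.
Cycle length = 5 - 3 = 2

2
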